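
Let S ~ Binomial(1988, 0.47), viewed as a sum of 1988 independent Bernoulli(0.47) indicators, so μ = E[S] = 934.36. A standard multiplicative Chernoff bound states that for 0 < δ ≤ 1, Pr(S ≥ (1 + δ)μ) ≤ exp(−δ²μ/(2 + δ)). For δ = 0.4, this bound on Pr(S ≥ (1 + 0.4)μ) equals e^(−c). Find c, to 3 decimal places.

62.291

c = δ²μ/(2 + δ) = 0.4²·934.36/(2 + 0.4) = 62.2907.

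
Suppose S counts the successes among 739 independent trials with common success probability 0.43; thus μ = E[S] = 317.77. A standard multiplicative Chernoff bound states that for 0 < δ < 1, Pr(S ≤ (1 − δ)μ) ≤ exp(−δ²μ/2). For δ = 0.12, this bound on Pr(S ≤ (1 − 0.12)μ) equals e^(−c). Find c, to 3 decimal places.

c = δ²μ/2 = 0.12²·317.77/2 = 2.2879.

2.288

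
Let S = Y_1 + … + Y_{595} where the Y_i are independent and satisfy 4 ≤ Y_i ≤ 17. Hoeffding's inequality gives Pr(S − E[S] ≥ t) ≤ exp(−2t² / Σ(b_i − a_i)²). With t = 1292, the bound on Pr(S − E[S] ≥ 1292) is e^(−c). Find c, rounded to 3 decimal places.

33.201

Σ(b_i − a_i)² = 595·(13)² = 100555.
c = 2t²/100555 = 2·1292²/100555 = 33.2010.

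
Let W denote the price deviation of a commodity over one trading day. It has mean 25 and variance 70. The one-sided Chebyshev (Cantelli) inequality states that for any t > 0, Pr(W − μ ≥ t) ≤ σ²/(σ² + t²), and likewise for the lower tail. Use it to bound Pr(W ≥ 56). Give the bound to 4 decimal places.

Here σ² = 70 and t = 31, so σ² + t² = 1031.
Cantelli's bound: 70/1031 = 0.0679.

0.0679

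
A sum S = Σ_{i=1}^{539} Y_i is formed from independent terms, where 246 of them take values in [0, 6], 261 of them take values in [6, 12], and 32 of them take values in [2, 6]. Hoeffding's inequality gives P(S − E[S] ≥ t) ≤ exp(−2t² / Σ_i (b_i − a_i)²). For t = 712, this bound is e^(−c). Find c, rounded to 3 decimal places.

Σ(b_i − a_i)² = 246·6² + 261·6² + 32·4² = 18764.
c = 2t² / 18764 = 2·712² / 18764 = 54.0337.

54.034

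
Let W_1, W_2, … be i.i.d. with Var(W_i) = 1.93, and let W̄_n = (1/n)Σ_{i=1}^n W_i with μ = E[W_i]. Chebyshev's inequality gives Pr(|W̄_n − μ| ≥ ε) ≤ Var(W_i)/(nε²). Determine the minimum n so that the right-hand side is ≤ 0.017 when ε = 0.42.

Require 1.93/(n·0.42²) ≤ 0.017, i.e. n ≥ 1.93/(0.017·0.42²) = 643.591.
The smallest integer n is 644.

644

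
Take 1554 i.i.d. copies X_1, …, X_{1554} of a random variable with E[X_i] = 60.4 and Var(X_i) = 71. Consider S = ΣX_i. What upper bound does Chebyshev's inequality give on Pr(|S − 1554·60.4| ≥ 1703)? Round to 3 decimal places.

0.038

Var(S) = n·Var(X_i) = 1554·71 = 110334.
Chebyshev: Pr(|S − 1554·60.4| ≥ 1703) ≤ Var(S)/1703² = 110334/2900209 = 0.0380.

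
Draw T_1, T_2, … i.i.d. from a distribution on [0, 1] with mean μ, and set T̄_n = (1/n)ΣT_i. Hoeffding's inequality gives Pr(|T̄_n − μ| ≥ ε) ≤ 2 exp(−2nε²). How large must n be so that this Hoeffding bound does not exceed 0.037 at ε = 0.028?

2545

Require 2·exp(−2nε²) ≤ 0.037, i.e. 2nε² ≥ ln(2/0.037) = 3.989985.
So n ≥ 3.989985 / (2·0.028²) = 2544.633.
The smallest integer n is 2545.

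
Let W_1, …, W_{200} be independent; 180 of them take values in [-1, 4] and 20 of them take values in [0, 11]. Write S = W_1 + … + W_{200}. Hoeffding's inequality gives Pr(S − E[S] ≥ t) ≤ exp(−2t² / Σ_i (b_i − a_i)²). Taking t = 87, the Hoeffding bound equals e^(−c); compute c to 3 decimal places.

2.188

Σ(b_i − a_i)² = 180·5² + 20·11² = 6920.
c = 2t² / 6920 = 2·87² / 6920 = 2.1876.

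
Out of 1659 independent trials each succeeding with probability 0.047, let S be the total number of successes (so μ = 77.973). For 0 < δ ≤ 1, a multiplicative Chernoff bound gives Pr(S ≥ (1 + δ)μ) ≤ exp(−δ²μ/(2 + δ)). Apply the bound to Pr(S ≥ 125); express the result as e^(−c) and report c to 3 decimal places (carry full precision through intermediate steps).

Write 125 = (1 + δ)μ, so δ = 125/77.973 − 1 = 0.603119…
Then the exponent is δ²μ/(2 + δ) = (125 − μ)² / (μ·(2 + δ)) = 10.895729.

10.896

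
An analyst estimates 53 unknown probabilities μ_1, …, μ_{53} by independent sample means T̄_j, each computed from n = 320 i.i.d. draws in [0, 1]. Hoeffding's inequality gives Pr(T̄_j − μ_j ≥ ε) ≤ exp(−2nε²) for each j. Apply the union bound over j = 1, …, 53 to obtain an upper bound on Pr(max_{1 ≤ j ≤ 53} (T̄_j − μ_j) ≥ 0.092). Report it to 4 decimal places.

Per-experiment Hoeffding bound: exp(−2·320·0.092²) = exp(−5.41696) = 0.0044406.
Union bound over 53 events: 53·0.0044406 = 0.23535.

0.2354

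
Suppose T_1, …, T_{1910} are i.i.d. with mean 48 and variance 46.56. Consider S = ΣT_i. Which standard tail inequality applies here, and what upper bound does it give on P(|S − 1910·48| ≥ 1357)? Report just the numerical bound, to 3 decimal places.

0.048

With mean and variance of each term known, Chebyshev's inequality bounds the deviation of the sum (or sample mean).
Var(S) = n·Var(T_i) = 1910·46.56 = 88929.6.
Chebyshev: P(|S − 1910·48| ≥ 1357) ≤ Var(S)/1357² = 88929.6/1841449 = 0.0483.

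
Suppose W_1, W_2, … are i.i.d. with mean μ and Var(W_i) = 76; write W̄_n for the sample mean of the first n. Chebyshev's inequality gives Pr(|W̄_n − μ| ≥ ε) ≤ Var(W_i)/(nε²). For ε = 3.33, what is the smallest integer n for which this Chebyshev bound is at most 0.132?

Require 76/(n·3.33²) ≤ 0.132, i.e. n ≥ 76/(0.132·3.33²) = 51.922.
The smallest integer n is 52.

52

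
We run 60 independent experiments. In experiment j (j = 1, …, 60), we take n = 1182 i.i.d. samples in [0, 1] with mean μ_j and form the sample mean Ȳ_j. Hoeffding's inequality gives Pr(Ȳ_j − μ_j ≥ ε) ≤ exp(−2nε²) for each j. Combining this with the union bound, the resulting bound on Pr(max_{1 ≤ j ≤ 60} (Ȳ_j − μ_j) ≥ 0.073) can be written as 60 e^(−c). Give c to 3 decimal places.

12.598

Union bound over the 60 events: Pr(max_{1 ≤ j ≤ 60} (Ȳ_j − μ_j) ≥ 0.073) ≤ 60·exp(−2nε²) = 60 exp(−2·1182·0.073²).
So c = 2·1182·0.073² = 12.5978.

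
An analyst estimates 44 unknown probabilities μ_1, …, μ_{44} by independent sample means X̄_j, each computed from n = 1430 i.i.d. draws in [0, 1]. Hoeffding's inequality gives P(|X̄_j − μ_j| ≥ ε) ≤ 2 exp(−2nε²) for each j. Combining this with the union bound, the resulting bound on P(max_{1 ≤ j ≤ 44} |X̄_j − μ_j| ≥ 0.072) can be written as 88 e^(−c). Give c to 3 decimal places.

Union bound over the 44 events: P(max_{1 ≤ j ≤ 44} |X̄_j − μ_j| ≥ 0.072) ≤ 44·2·exp(−2nε²) = 88 exp(−2·1430·0.072²).
So c = 2·1430·0.072² = 14.8262.

14.826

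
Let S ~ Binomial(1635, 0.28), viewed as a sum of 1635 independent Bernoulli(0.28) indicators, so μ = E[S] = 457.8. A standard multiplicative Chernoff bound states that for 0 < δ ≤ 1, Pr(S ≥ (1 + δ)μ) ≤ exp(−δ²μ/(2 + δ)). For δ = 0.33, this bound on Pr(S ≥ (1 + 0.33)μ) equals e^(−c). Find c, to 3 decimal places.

c = δ²μ/(2 + δ) = 0.33²·457.8/(2 + 0.33) = 21.3967.

21.397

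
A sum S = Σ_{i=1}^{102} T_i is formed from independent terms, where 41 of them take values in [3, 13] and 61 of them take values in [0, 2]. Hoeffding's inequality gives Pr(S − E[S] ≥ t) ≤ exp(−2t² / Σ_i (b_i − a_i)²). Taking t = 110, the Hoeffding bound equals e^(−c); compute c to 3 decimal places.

Σ(b_i − a_i)² = 41·10² + 61·2² = 4344.
c = 2t² / 4344 = 2·110² / 4344 = 5.5709.

5.571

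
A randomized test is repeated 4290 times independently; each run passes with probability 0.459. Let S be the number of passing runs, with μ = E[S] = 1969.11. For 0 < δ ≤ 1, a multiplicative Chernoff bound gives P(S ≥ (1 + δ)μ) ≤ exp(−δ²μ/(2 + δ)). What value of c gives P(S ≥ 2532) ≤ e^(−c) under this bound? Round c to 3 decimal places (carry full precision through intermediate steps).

70.393

Write 2532 = (1 + δ)μ, so δ = 2532/1969.11 − 1 = 0.2858601…
Then the exponent is δ²μ/(2 + δ) = (2532 − μ)² / (μ·(2 + δ)) = 70.392670.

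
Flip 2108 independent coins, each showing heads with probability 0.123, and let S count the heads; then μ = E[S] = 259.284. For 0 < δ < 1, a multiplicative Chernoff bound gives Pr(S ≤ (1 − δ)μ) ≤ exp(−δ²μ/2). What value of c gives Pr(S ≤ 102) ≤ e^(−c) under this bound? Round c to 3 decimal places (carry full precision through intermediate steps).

Write 102 = (1 − δ)μ, so δ = 1 − 102/259.284 = 0.606609…
Then the exponent is δ²μ/2 = (μ − 102)²/(2μ) = 47.704943.

47.705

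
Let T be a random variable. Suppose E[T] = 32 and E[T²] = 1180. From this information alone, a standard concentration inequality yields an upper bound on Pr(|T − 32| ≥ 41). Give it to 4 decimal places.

The first two moments determine the variance, so Chebyshev's inequality is the sharpest standard bound available.
Var(T) = E[T²] − (E[T])² = 1180 − 1024 = 156.
Chebyshev's inequality: Pr(|T − μ| ≥ t) ≤ Var(T)/t² = 156/1681 = 0.0928.

0.0928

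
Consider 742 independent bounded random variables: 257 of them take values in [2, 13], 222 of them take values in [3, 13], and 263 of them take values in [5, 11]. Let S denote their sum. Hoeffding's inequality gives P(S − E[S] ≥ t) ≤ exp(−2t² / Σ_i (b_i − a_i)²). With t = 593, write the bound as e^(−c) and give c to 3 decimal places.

Σ(b_i − a_i)² = 257·11² + 222·10² + 263·6² = 62765.
c = 2t² / 62765 = 2·593² / 62765 = 11.2053.

11.205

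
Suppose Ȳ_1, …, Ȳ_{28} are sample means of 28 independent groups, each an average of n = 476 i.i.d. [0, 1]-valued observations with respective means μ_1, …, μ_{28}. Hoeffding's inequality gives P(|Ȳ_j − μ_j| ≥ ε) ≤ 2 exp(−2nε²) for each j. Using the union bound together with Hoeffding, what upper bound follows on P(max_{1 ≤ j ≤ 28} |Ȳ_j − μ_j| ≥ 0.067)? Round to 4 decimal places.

0.7802

Per-experiment Hoeffding bound: 2·exp(−2·476·0.067²) = 2·exp(−4.27353) = 0.027865.
Union bound over 28 events: 28·0.027865 = 0.78022.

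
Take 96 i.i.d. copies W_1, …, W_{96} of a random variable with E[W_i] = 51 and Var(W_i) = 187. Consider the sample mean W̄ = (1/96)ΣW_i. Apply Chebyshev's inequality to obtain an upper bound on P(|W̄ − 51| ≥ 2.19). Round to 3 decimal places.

0.406

Var(W̄) = Var(W_i)/n = 187/96 = 1.9479.
Chebyshev: P(|W̄ − 51| ≥ 2.19) ≤ Var(W̄)/(2.19)² = 187/(96·2.19²) = 0.4061.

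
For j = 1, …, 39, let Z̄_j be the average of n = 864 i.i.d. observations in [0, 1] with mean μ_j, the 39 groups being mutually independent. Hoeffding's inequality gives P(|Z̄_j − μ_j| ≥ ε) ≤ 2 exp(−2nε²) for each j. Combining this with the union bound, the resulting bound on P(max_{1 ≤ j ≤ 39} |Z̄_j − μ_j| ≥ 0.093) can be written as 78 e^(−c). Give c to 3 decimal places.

14.945

Union bound over the 39 events: P(max_{1 ≤ j ≤ 39} |Z̄_j − μ_j| ≥ 0.093) ≤ 39·2·exp(−2nε²) = 78 exp(−2·864·0.093²).
So c = 2·864·0.093² = 14.9455.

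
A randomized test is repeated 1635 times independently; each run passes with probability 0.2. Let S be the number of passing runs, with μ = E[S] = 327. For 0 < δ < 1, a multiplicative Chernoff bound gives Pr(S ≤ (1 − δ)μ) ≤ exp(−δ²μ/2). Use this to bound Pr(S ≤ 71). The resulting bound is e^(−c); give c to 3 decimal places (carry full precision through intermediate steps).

Write 71 = (1 − δ)μ, so δ = 1 − 71/327 = 0.7828746…
Then the exponent is δ²μ/2 = (μ − 71)²/(2μ) = 100.207951.

100.208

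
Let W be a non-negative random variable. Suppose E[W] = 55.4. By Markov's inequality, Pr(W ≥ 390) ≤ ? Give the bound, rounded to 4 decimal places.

0.1421

Markov's inequality: for a non-negative random variable, Pr(W ≥ a) ≤ E[W]/a.
Here E[W] = 55.4 and a = 390, so the bound is 55.4/390 = 0.1421.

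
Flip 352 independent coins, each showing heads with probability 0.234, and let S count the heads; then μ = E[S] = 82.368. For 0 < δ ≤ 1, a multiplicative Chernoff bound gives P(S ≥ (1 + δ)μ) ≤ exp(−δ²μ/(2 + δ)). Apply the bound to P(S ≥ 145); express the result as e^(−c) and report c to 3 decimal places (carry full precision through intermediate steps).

Write 145 = (1 + δ)μ, so δ = 145/82.368 − 1 = 0.7603924…
Then the exponent is δ²μ/(2 + δ) = (145 − μ)² / (μ·(2 + δ)) = 17.252944.

17.253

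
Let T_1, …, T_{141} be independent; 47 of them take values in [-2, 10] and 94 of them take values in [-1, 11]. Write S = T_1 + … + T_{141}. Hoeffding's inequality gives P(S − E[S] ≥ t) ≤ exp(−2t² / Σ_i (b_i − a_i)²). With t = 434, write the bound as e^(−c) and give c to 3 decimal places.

18.554

Σ(b_i − a_i)² = 47·12² + 94·12² = 20304.
c = 2t² / 20304 = 2·434² / 20304 = 18.5536.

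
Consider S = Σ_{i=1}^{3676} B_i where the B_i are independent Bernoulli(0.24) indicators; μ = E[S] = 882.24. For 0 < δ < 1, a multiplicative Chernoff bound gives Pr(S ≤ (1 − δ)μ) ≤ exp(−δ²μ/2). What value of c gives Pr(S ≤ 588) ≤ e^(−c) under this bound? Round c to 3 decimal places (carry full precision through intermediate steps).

Write 588 = (1 − δ)μ, so δ = 1 − 588/882.24 = 0.3335147…
Then the exponent is δ²μ/2 = (μ − 588)²/(2μ) = 49.066681.

49.067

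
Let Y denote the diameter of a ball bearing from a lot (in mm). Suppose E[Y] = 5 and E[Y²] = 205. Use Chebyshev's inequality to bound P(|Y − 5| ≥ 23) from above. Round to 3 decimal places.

Var(Y) = E[Y²] − (E[Y])² = 205 − 25 = 180.
Chebyshev's inequality: P(|Y − μ| ≥ t) ≤ Var(Y)/t² = 180/529 = 0.3403.

0.340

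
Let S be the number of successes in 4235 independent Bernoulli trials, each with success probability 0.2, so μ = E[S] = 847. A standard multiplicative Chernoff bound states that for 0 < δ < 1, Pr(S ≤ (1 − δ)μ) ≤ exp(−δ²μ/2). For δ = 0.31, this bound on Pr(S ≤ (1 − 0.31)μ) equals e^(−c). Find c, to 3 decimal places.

40.698

c = δ²μ/2 = 0.31²·847/2 = 40.6983.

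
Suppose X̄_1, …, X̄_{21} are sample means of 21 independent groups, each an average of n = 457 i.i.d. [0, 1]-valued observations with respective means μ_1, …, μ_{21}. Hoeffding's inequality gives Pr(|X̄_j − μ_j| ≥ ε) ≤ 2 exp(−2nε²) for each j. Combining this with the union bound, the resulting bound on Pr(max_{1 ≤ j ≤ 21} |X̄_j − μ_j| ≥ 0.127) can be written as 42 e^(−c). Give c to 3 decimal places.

Union bound over the 21 events: Pr(max_{1 ≤ j ≤ 21} |X̄_j − μ_j| ≥ 0.127) ≤ 21·2·exp(−2nε²) = 42 exp(−2·457·0.127²).
So c = 2·457·0.127² = 14.7419.

14.742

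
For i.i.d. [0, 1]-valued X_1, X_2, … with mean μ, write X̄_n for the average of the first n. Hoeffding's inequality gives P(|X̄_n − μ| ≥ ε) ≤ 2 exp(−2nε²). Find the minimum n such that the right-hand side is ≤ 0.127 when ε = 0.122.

Require 2·exp(−2nε²) ≤ 0.127, i.e. 2nε² ≥ ln(2/0.127) = 2.756715.
So n ≥ 2.756715 / (2·0.122²) = 92.607.
The smallest integer n is 93.

93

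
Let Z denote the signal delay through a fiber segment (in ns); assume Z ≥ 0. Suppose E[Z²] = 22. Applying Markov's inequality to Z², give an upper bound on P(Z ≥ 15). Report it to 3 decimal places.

Since Z ≥ 0, the event {Z ≥ 15} is the same as {Z² ≥ 225}.
Markov's inequality applied to Z² gives P(Z² ≥ 225) ≤ E[Z²]/225 = 22/225 = 0.0978.

0.098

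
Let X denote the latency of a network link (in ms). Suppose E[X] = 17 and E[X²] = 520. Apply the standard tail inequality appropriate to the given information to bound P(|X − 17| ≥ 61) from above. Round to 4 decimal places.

The first two moments determine the variance, so Chebyshev's inequality is the sharpest standard bound available.
Var(X) = E[X²] − (E[X])² = 520 − 289 = 231.
Chebyshev's inequality: P(|X − μ| ≥ t) ≤ Var(X)/t² = 231/3721 = 0.0621.

0.0621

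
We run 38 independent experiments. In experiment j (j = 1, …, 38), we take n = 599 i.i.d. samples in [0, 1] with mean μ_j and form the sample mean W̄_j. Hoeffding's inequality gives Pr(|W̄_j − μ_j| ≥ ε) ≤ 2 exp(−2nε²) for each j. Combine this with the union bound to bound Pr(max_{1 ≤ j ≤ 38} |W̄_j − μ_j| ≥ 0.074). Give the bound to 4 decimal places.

0.1076

Per-experiment Hoeffding bound: 2·exp(−2·599·0.074²) = 2·exp(−6.56025) = 0.0028311.
Union bound over 38 events: 38·0.0028311 = 0.10758.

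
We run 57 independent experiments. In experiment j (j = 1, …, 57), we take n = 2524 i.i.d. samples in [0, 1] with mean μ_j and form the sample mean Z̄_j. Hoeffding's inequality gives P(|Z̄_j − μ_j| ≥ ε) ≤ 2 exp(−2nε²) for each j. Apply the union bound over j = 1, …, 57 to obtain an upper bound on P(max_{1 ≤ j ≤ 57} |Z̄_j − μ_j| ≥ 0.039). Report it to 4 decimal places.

0.0528

Per-experiment Hoeffding bound: 2·exp(−2·2524·0.039²) = 2·exp(−7.67801) = 0.00092579.
Union bound over 57 events: 57·0.00092579 = 0.05277.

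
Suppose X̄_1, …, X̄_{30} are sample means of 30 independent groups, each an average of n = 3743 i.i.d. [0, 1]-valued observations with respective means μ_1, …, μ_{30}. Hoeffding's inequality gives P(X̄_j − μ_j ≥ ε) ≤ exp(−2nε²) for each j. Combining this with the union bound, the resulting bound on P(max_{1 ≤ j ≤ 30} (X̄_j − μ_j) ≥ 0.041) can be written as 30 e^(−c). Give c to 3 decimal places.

Union bound over the 30 events: P(max_{1 ≤ j ≤ 30} (X̄_j − μ_j) ≥ 0.041) ≤ 30·exp(−2nε²) = 30 exp(−2·3743·0.041²).
So c = 2·3743·0.041² = 12.5840.

12.584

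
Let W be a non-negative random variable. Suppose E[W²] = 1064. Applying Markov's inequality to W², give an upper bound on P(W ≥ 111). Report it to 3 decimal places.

Since W ≥ 0, the event {W ≥ 111} is the same as {W² ≥ 12321}.
Markov's inequality applied to W² gives P(W² ≥ 12321) ≤ E[W²]/12321 = 1064/12321 = 0.0864.

0.086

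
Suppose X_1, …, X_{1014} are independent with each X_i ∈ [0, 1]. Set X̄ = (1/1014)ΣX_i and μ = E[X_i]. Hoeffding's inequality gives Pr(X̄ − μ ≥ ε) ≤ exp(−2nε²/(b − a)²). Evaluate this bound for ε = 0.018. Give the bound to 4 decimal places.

Exponent: 2nε²/(b − a)² = 2·1014·0.018² / 1² = 0.65707.
Bound = exp(−0.65707) = 0.51837.

0.5184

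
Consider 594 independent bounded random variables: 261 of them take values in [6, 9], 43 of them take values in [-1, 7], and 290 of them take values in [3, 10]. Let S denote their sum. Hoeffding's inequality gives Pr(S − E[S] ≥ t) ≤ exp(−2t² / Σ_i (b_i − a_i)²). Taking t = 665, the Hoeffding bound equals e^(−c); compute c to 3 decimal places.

Σ(b_i − a_i)² = 261·3² + 43·8² + 290·7² = 19311.
c = 2t² / 19311 = 2·665² / 19311 = 45.8003.

45.800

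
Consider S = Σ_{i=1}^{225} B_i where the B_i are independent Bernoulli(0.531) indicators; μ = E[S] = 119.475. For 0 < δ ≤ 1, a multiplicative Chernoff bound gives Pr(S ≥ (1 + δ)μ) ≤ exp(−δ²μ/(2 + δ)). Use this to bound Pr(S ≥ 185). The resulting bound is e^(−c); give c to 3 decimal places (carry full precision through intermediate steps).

Write 185 = (1 + δ)μ, so δ = 185/119.475 − 1 = 0.5484411…
Then the exponent is δ²μ/(2 + δ) = (185 − μ)² / (μ·(2 + δ)) = 14.101406.

14.101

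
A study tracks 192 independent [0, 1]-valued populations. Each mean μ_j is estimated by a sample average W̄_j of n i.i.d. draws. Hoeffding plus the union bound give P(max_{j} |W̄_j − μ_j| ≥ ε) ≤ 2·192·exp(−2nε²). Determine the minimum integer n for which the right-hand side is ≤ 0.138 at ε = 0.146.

187

Need 2·192·exp(−2nε²) ≤ 0.138, i.e. exp(−2nε²) ≤ 0.138/384.
So 2nε² ≥ ln(384/0.138) = 7.931144.
Hence n ≥ 7.931144/(2·0.146²) = 186.037.
The smallest integer n is 187.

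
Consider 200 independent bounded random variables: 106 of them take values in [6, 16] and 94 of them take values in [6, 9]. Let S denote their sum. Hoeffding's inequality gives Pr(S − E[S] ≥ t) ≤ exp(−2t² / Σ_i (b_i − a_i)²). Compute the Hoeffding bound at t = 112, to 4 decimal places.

0.1117

Σ(b_i − a_i)² = 106·10² + 94·3² = 11446.
Exponent = 2·112² / 11446 = 2.19186.
Bound = exp(−2.19186) = 0.11171.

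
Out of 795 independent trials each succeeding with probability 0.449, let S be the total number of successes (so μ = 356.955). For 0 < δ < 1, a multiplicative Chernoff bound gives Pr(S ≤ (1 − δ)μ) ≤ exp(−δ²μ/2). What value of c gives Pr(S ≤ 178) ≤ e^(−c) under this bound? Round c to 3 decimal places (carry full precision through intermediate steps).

Write 178 = (1 − δ)μ, so δ = 1 − 178/356.955 = 0.5013377…
Then the exponent is δ²μ/2 = (μ − 178)²/(2μ) = 44.858444.

44.858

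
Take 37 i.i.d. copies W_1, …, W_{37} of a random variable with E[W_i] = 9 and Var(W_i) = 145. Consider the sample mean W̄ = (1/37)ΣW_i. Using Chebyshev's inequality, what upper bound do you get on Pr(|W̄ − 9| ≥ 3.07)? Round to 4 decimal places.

Var(W̄) = Var(W_i)/n = 145/37 = 3.9189.
Chebyshev: Pr(|W̄ − 9| ≥ 3.07) ≤ Var(W̄)/(3.07)² = 145/(37·3.07²) = 0.4158.

0.4158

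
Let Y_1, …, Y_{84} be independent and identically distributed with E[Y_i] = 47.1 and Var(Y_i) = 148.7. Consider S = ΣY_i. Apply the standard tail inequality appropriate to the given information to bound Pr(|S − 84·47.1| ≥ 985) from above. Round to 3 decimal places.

With mean and variance of each term known, Chebyshev's inequality bounds the deviation of the sum (or sample mean).
Var(S) = n·Var(Y_i) = 84·148.7 = 12490.8.
Chebyshev: Pr(|S − 84·47.1| ≥ 985) ≤ Var(S)/985² = 12490.8/970225 = 0.0129.

0.013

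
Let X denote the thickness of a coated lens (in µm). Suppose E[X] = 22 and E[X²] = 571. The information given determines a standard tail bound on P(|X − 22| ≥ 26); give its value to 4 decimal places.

0.1287

The first two moments determine the variance, so Chebyshev's inequality is the sharpest standard bound available.
Var(X) = E[X²] − (E[X])² = 571 − 484 = 87.
Chebyshev's inequality: P(|X − μ| ≥ t) ≤ Var(X)/t² = 87/676 = 0.1287.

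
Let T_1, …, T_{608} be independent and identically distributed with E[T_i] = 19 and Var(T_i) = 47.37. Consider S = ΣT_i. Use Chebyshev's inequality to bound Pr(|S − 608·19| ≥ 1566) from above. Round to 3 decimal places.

Var(S) = n·Var(T_i) = 608·47.37 = 28800.96.
Chebyshev: Pr(|S − 608·19| ≥ 1566) ≤ Var(S)/1566² = 28800.96/2452356 = 0.0117.

0.012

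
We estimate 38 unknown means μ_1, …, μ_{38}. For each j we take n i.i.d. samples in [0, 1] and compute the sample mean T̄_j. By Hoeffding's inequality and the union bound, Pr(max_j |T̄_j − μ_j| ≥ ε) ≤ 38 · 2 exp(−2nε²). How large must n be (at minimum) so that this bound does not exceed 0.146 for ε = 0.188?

Need 2·38·exp(−2nε²) ≤ 0.146, i.e. exp(−2nε²) ≤ 0.146/76.
So 2nε² ≥ ln(76/0.146) = 6.254882.
Hence n ≥ 6.254882/(2·0.188²) = 88.486.
The smallest integer n is 89.

89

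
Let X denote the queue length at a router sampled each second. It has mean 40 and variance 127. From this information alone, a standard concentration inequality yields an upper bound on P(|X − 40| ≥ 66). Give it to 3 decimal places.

0.029

Mean and variance are known, so Chebyshev's inequality applies.
Chebyshev: P(|X − μ| ≥ t) ≤ Var(X)/t².
Bound = 127 / 4356 = 0.0292.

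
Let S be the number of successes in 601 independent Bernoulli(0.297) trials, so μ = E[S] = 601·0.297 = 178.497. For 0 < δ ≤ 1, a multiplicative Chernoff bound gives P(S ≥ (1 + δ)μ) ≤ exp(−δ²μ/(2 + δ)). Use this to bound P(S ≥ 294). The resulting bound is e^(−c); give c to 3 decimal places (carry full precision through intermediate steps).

28.235

Write 294 = (1 + δ)μ, so δ = 294/178.497 − 1 = 0.6470865…
Then the exponent is δ²μ/(2 + δ) = (294 − μ)² / (μ·(2 + δ)) = 28.234979.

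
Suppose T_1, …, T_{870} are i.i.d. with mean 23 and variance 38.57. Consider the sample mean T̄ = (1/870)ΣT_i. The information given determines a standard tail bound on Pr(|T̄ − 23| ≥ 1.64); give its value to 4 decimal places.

0.0165

With mean and variance of each term known, Chebyshev's inequality bounds the deviation of the sum (or sample mean).
Var(T̄) = Var(T_i)/n = 38.57/870 = 0.044333.
Chebyshev: Pr(|T̄ − 23| ≥ 1.64) ≤ Var(T̄)/(1.64)² = 38.57/(870·1.64²) = 0.0165.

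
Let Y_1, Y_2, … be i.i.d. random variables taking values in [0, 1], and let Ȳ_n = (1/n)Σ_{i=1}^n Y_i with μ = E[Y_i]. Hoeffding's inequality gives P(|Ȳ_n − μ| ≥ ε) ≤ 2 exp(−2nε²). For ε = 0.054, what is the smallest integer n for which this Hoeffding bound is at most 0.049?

Require 2·exp(−2nε²) ≤ 0.049, i.e. 2nε² ≥ ln(2/0.049) = 3.709082.
So n ≥ 3.709082 / (2·0.054²) = 635.988.
The smallest integer n is 636.

636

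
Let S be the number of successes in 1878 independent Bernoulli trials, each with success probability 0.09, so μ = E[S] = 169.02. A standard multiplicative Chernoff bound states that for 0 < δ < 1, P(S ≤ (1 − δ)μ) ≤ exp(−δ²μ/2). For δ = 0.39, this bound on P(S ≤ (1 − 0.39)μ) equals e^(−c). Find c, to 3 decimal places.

12.854

c = δ²μ/2 = 0.39²·169.02/2 = 12.8540.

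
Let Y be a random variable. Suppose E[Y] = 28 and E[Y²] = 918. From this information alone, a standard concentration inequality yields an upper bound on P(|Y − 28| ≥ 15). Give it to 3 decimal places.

0.596

The first two moments determine the variance, so Chebyshev's inequality is the sharpest standard bound available.
Var(Y) = E[Y²] − (E[Y])² = 918 − 784 = 134.
Chebyshev's inequality: P(|Y − μ| ≥ t) ≤ Var(Y)/t² = 134/225 = 0.5956.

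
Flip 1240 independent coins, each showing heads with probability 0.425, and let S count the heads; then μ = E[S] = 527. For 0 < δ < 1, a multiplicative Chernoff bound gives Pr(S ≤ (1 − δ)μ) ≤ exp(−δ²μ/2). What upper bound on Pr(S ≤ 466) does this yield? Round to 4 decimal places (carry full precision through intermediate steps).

Write 466 = (1 − δ)μ, so δ = 1 − 466/527 = 0.1157495…
Then the exponent is δ²μ/2 = (μ − 466)²/(2μ) = 3.530361.
Bound = exp(−3.530361) = 0.02929.

0.0293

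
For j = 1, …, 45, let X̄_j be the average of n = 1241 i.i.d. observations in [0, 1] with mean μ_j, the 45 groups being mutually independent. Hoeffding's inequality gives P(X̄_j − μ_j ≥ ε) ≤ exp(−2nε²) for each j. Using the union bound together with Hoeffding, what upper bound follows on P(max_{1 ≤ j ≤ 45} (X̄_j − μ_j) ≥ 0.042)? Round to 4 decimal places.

0.5646

Per-experiment Hoeffding bound: exp(−2·1241·0.042²) = exp(−4.37825) = 0.012547.
Union bound over 45 events: 45·0.012547 = 0.56463.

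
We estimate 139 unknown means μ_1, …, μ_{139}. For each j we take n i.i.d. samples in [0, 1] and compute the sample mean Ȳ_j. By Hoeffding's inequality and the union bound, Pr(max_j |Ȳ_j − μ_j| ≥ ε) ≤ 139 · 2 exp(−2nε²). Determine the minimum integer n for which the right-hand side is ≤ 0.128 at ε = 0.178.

Need 2·139·exp(−2nε²) ≤ 0.128, i.e. exp(−2nε²) ≤ 0.128/278.
So 2nε² ≥ ln(278/0.128) = 7.683346.
Hence n ≥ 7.683346/(2·0.178²) = 121.250.
The smallest integer n is 122.

122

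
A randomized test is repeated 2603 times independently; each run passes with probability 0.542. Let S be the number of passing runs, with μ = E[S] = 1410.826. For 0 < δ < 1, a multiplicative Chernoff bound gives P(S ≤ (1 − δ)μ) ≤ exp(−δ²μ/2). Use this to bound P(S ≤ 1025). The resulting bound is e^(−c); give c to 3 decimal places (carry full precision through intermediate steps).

52.757

Write 1025 = (1 − δ)μ, so δ = 1 − 1025/1410.826 = 0.2734753…
Then the exponent is δ²μ/2 = (μ − 1025)²/(2μ) = 52.756932.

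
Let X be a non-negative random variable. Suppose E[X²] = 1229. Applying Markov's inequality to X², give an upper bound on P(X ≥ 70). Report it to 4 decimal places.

0.2508

Since X ≥ 0, the event {X ≥ 70} is the same as {X² ≥ 4900}.
Markov's inequality applied to X² gives P(X² ≥ 4900) ≤ E[X²]/4900 = 1229/4900 = 0.2508.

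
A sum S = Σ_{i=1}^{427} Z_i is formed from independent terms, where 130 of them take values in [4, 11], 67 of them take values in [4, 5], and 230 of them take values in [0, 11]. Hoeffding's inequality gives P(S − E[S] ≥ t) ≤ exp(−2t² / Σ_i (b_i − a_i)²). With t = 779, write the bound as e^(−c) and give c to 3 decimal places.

Σ(b_i − a_i)² = 130·7² + 67·1² + 230·11² = 34267.
c = 2t² / 34267 = 2·779² / 34267 = 35.4184.

35.418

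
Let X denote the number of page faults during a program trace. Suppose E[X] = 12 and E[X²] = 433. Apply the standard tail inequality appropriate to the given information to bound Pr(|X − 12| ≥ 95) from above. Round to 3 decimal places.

0.032

The first two moments determine the variance, so Chebyshev's inequality is the sharpest standard bound available.
Var(X) = E[X²] − (E[X])² = 433 − 144 = 289.
Chebyshev's inequality: Pr(|X − μ| ≥ t) ≤ Var(X)/t² = 289/9025 = 0.0320.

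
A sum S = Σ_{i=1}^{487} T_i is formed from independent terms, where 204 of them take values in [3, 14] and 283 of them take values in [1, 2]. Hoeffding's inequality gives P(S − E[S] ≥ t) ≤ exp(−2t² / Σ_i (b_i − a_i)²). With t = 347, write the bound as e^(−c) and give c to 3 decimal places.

9.645

Σ(b_i − a_i)² = 204·11² + 283·1² = 24967.
c = 2t² / 24967 = 2·347² / 24967 = 9.6455.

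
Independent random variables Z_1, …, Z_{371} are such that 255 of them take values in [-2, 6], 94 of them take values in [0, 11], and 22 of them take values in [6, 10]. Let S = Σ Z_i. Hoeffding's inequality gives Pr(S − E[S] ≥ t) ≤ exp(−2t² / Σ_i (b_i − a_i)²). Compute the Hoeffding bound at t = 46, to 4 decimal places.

0.8599

Σ(b_i − a_i)² = 255·8² + 94·11² + 22·4² = 28046.
Exponent = 2·46² / 28046 = 0.15089.
Bound = exp(−0.15089) = 0.85994.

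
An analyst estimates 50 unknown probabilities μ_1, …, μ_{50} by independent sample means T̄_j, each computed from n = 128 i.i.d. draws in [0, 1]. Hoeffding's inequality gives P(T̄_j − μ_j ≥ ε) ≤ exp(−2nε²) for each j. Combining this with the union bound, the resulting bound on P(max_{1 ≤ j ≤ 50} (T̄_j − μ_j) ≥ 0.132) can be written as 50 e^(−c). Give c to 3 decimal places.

4.461

Union bound over the 50 events: P(max_{1 ≤ j ≤ 50} (T̄_j − μ_j) ≥ 0.132) ≤ 50·exp(−2nε²) = 50 exp(−2·128·0.132²).
So c = 2·128·0.132² = 4.4605.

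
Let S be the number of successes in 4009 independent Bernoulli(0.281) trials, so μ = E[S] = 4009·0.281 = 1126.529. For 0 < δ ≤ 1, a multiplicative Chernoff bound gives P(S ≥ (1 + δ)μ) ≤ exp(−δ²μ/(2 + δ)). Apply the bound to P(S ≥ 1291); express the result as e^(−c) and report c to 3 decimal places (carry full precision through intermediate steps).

Write 1291 = (1 + δ)μ, so δ = 1291/1126.529 − 1 = 0.145998…
Then the exponent is δ²μ/(2 + δ) = (1291 − μ)² / (μ·(2 + δ)) = 11.189404.

11.189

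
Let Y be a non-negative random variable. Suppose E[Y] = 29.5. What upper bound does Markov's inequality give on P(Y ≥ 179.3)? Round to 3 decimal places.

0.165

Markov's inequality: for a non-negative random variable, P(Y ≥ a) ≤ E[Y]/a.
Here E[Y] = 29.5 and a = 179.3, so the bound is 29.5/179.3 = 0.1645.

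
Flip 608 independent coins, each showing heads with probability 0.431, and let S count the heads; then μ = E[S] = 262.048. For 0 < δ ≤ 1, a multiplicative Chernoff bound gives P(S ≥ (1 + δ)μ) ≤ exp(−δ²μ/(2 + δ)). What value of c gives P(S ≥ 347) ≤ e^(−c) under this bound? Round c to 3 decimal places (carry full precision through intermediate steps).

Write 347 = (1 + δ)μ, so δ = 347/262.048 − 1 = 0.3241849…
Then the exponent is δ²μ/(2 + δ) = (347 − μ)² / (μ·(2 + δ)) = 11.849382.

11.849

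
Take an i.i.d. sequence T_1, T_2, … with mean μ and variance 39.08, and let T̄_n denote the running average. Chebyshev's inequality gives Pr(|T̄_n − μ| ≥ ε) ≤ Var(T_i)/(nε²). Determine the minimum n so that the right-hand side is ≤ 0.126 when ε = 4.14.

Require 39.08/(n·4.14²) ≤ 0.126, i.e. n ≥ 39.08/(0.126·4.14²) = 18.096.
The smallest integer n is 19.

19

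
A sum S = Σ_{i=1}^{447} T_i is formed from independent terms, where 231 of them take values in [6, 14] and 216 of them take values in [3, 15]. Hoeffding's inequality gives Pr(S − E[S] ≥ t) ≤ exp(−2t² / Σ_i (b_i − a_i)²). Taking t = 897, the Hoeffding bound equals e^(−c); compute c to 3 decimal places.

Σ(b_i − a_i)² = 231·8² + 216·12² = 45888.
c = 2t² / 45888 = 2·897² / 45888 = 35.0684.

35.068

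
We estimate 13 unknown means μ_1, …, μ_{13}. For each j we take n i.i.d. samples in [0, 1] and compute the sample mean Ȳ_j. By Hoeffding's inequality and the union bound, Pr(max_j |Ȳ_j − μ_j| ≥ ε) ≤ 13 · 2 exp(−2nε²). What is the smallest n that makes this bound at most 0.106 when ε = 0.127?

Need 2·13·exp(−2nε²) ≤ 0.106, i.e. exp(−2nε²) ≤ 0.106/26.
So 2nε² ≥ ln(26/0.106) = 5.502413.
Hence n ≥ 5.502413/(2·0.127²) = 170.575.
The smallest integer n is 171.

171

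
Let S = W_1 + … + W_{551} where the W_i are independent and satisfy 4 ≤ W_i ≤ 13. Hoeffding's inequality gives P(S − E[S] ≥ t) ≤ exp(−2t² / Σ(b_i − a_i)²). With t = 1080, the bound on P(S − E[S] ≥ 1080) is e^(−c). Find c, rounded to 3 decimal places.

Σ(b_i − a_i)² = 551·(9)² = 44631.
c = 2t²/44631 = 2·1080²/44631 = 52.2686.

52.269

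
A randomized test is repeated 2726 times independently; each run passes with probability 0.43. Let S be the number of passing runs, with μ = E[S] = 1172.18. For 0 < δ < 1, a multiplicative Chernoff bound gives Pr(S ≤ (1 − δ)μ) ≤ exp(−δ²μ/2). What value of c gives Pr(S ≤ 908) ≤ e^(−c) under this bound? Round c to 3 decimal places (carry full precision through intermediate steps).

29.770

Write 908 = (1 − δ)μ, so δ = 1 − 908/1172.18 = 0.2253749…
Then the exponent is δ²μ/2 = (μ − 908)²/(2μ) = 29.769776.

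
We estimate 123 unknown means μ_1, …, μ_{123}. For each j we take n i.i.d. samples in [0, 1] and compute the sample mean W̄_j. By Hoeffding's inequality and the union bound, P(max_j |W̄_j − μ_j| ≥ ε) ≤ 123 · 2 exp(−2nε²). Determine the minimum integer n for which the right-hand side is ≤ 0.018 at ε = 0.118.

Need 2·123·exp(−2nε²) ≤ 0.018, i.e. exp(−2nε²) ≤ 0.018/246.
So 2nε² ≥ ln(246/0.018) = 9.522715.
Hence n ≥ 9.522715/(2·0.118²) = 341.953.
The smallest integer n is 342.

342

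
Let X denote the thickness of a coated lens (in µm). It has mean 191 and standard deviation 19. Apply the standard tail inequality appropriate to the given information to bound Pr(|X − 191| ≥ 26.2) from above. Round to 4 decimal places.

Mean and variance are known, so Chebyshev's inequality applies.
Chebyshev: Pr(|X − μ| ≥ t) ≤ Var(X)/t².
Var(X) = σ² = 19² = 361.
Bound = 361 / 686.44 = 0.5259.

0.5259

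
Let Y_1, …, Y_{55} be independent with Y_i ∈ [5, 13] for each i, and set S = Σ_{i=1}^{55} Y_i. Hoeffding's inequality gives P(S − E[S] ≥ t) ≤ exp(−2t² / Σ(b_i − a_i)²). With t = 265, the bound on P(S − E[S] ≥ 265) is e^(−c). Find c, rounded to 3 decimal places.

39.901

Σ(b_i − a_i)² = 55·(8)² = 3520.
c = 2t²/3520 = 2·265²/3520 = 39.9006.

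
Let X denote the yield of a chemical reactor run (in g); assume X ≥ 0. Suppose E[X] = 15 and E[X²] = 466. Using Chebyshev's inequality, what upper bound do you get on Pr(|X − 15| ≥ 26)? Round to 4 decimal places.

0.3565

Var(X) = E[X²] − (E[X])² = 466 − 225 = 241.
Chebyshev's inequality: Pr(|X − μ| ≥ t) ≤ Var(X)/t² = 241/676 = 0.3565.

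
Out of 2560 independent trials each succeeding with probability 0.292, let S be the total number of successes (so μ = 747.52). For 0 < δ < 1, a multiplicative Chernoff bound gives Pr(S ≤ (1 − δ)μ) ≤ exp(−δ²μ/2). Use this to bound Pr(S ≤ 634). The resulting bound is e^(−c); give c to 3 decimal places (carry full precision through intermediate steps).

Write 634 = (1 − δ)μ, so δ = 1 − 634/747.52 = 0.1518622…
Then the exponent is δ²μ/2 = (μ − 634)²/(2μ) = 8.619696.

8.620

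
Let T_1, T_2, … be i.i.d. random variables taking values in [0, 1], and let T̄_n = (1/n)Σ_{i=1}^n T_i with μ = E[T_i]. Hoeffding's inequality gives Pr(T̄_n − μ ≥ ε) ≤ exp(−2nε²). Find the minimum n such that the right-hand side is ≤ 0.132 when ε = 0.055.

335

Require exp(−2nε²) ≤ 0.132, i.e. 2nε² ≥ ln(1/0.132) = 2.024953.
So n ≥ 2.024953 / (2·0.055²) = 334.703.
The smallest integer n is 335.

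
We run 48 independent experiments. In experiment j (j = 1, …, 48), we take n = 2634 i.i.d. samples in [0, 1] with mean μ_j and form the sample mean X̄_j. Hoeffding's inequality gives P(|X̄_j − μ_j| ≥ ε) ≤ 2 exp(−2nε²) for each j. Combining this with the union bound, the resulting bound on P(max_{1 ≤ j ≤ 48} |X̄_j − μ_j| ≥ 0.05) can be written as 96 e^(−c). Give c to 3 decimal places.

13.170

Union bound over the 48 events: P(max_{1 ≤ j ≤ 48} |X̄_j − μ_j| ≥ 0.05) ≤ 48·2·exp(−2nε²) = 96 exp(−2·2634·0.05²).
So c = 2·2634·0.05² = 13.1700.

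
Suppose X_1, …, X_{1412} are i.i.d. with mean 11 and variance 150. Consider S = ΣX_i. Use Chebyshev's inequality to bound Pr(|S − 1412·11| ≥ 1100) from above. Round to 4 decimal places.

Var(S) = n·Var(X_i) = 1412·150 = 211800.
Chebyshev: Pr(|S − 1412·11| ≥ 1100) ≤ Var(S)/1100² = 211800/1210000 = 0.1750.

0.1750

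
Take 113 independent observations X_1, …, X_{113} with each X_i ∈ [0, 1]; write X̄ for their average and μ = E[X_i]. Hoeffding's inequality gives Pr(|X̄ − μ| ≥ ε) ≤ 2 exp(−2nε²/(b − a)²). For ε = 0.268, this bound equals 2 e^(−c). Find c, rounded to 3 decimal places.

16.232

c = 2nε²/(b − a)² = 2·113·0.268² / 1² = 16.2322.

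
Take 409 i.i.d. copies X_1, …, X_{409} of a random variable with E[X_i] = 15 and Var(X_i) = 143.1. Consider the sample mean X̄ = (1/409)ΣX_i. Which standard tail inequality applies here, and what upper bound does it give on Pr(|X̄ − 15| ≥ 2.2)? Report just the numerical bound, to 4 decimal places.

With mean and variance of each term known, Chebyshev's inequality bounds the deviation of the sum (or sample mean).
Var(X̄) = Var(X_i)/n = 143.1/409 = 0.34988.
Chebyshev: Pr(|X̄ − 15| ≥ 2.2) ≤ Var(X̄)/(2.2)² = 143.1/(409·2.2²) = 0.0723.

0.0723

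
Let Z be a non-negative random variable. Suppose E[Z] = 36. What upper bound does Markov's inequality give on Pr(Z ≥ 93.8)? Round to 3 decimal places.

Markov's inequality: for a non-negative random variable, Pr(Z ≥ a) ≤ E[Z]/a.
Here E[Z] = 36 and a = 93.8, so the bound is 36/93.8 = 0.3838.

0.384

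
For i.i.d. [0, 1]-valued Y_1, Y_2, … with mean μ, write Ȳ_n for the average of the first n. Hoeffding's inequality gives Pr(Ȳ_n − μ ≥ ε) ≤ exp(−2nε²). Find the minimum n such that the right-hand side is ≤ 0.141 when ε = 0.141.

Require exp(−2nε²) ≤ 0.141, i.e. 2nε² ≥ ln(1/0.141) = 1.958995.
So n ≥ 1.958995 / (2·0.141²) = 49.268.
The smallest integer n is 50.

50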